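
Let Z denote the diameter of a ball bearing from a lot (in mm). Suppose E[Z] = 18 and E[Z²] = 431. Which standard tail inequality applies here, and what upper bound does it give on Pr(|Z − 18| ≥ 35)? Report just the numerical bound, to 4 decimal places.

0.0873

The first two moments determine the variance, so Chebyshev's inequality is the sharpest standard bound available.
Var(Z) = E[Z²] − (E[Z])² = 431 − 324 = 107.
Chebyshev's inequality: Pr(|Z − μ| ≥ t) ≤ Var(Z)/t² = 107/1225 = 0.0873.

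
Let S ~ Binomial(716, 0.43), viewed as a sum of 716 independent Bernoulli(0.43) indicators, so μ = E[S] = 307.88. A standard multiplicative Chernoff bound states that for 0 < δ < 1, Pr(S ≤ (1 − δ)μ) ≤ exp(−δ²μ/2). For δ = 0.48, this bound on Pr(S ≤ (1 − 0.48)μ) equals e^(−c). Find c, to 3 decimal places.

35.468

c = δ²μ/2 = 0.48²·307.88/2 = 35.4678.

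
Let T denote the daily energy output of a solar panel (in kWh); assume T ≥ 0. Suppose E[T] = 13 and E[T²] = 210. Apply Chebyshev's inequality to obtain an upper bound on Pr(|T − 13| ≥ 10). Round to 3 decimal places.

0.410

Var(T) = E[T²] − (E[T])² = 210 − 169 = 41.
Chebyshev's inequality: Pr(|T − μ| ≥ t) ≤ Var(T)/t² = 41/100 = 0.4100.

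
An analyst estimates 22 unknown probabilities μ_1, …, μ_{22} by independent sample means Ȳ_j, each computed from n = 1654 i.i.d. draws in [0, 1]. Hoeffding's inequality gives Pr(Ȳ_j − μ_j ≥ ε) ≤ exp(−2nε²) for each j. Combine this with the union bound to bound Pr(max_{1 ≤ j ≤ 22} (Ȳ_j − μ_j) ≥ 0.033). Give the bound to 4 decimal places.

Per-experiment Hoeffding bound: exp(−2·1654·0.033²) = exp(−3.60241) = 0.027258.
Union bound over 22 events: 22·0.027258 = 0.59967.

0.5997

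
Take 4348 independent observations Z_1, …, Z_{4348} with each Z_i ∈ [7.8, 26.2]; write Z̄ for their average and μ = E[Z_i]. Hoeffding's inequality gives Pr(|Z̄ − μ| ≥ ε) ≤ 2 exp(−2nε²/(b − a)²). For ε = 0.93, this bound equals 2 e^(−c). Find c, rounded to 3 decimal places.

22.215

c = 2nε²/(b − a)² = 2·4348·0.93² / 18.4² = 22.2152.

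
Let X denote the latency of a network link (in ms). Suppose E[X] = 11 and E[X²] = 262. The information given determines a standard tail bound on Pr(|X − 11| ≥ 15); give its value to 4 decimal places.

The first two moments determine the variance, so Chebyshev's inequality is the sharpest standard bound available.
Var(X) = E[X²] − (E[X])² = 262 − 121 = 141.
Chebyshev's inequality: Pr(|X − μ| ≥ t) ≤ Var(X)/t² = 141/225 = 0.6267.

0.6267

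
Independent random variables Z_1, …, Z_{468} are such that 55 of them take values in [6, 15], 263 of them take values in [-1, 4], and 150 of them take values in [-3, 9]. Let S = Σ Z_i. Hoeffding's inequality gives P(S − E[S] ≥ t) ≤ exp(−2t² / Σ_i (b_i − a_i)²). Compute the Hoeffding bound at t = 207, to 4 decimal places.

Σ(b_i − a_i)² = 55·9² + 263·5² + 150·12² = 32630.
Exponent = 2·207² / 32630 = 2.62636.
Bound = exp(−2.62636) = 0.07234.

0.0723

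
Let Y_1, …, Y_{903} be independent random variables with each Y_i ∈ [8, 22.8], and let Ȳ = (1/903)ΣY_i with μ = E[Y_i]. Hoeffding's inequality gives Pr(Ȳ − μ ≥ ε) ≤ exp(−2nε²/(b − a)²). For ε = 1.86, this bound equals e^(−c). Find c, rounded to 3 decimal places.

28.525

c = 2nε²/(b − a)² = 2·903·1.86² / 14.8² = 28.5246.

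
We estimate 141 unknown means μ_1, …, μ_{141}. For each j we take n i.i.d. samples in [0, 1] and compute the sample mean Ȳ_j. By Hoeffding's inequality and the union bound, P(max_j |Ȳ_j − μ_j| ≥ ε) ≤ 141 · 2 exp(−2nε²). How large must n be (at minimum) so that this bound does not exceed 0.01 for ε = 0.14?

Need 2·141·exp(−2nε²) ≤ 0.01, i.e. exp(−2nε²) ≤ 0.01/282.
So 2nε² ≥ ln(282/0.01) = 10.247077.
Hence n ≥ 10.247077/(2·0.14²) = 261.405.
The smallest integer n is 262.

262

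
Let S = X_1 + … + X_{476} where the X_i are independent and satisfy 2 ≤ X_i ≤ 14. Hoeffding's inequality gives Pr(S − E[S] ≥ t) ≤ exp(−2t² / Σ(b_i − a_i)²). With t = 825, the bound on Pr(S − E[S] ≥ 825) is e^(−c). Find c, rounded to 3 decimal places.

Σ(b_i − a_i)² = 476·(12)² = 68544.
c = 2t²/68544 = 2·825²/68544 = 19.8595.

19.860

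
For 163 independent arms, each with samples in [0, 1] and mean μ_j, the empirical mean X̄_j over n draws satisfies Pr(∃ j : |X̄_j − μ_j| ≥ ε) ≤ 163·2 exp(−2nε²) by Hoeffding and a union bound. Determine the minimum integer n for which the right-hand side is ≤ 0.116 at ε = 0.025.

6353

Need 2·163·exp(−2nε²) ≤ 0.116, i.e. exp(−2nε²) ≤ 0.116/326.
So 2nε² ≥ ln(326/0.116) = 7.941062.
Hence n ≥ 7.941062/(2·0.025²) = 6352.850.
The smallest integer n is 6353.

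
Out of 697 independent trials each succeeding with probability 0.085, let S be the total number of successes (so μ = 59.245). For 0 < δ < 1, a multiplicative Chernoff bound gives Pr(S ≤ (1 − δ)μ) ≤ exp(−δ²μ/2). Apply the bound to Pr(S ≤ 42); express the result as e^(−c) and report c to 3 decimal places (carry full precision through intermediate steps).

2.510

Write 42 = (1 − δ)μ, so δ = 1 − 42/59.245 = 0.2910794…
Then the exponent is δ²μ/2 = (μ − 42)²/(2μ) = 2.509832.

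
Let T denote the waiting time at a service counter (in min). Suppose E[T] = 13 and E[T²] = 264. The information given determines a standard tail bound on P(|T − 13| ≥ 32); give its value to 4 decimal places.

The first two moments determine the variance, so Chebyshev's inequality is the sharpest standard bound available.
Var(T) = E[T²] − (E[T])² = 264 − 169 = 95.
Chebyshev's inequality: P(|T − μ| ≥ t) ≤ Var(T)/t² = 95/1024 = 0.0928.

0.0928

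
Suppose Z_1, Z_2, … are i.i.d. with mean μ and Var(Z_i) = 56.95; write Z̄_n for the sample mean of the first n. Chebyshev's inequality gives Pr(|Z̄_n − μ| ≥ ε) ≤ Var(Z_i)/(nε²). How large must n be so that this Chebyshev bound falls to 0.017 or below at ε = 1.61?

1293

Require 56.95/(n·1.61²) ≤ 0.017, i.e. n ≥ 56.95/(0.017·1.61²) = 1292.388.
The smallest integer n is 1293.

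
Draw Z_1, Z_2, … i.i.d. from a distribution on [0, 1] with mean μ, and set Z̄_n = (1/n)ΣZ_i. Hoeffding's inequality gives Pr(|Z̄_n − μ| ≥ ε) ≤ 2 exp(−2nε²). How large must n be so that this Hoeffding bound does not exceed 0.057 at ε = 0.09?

220

Require 2·exp(−2nε²) ≤ 0.057, i.e. 2nε² ≥ ln(2/0.057) = 3.557851.
So n ≥ 3.557851 / (2·0.09²) = 219.620.
The smallest integer n is 220.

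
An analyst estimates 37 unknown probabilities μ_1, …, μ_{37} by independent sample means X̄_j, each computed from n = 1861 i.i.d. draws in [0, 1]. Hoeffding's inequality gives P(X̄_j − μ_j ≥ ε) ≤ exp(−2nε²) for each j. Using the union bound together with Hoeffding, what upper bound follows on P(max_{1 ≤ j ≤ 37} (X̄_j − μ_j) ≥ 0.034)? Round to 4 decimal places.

0.5007

Per-experiment Hoeffding bound: exp(−2·1861·0.034²) = exp(−4.30263) = 0.013533.
Union bound over 37 events: 37·0.013533 = 0.50072.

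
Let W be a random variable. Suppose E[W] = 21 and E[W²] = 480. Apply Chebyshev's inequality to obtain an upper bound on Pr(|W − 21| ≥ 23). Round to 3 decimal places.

0.074

Var(W) = E[W²] − (E[W])² = 480 − 441 = 39.
Chebyshev's inequality: Pr(|W − μ| ≥ t) ≤ Var(W)/t² = 39/529 = 0.0737.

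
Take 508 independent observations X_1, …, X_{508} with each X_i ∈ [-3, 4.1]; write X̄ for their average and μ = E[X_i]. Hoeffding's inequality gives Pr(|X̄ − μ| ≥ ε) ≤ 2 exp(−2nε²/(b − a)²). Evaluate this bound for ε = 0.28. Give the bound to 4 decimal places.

Exponent: 2nε²/(b − a)² = 2·508·0.28² / 7.1² = 1.58013.
Bound = 2·exp(−1.58013) = 0.41190.

0.4119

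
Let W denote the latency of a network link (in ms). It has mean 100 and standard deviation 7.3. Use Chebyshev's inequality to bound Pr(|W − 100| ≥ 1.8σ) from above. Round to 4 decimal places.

0.3086

Chebyshev: Pr(|W − μ| ≥ t) ≤ Var(W)/t².
Var(W) = σ² = 7.3² = 53.29.
t = 1.8·7.3 = 13.14.
Bound = 53.29 / 172.6596 = 0.3086.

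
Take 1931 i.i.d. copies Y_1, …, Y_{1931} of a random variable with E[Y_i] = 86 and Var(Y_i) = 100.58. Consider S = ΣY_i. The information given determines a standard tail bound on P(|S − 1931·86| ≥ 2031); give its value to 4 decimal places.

With mean and variance of each term known, Chebyshev's inequality bounds the deviation of the sum (or sample mean).
Var(S) = n·Var(Y_i) = 1931·100.58 = 194219.98.
Chebyshev: P(|S − 1931·86| ≥ 2031) ≤ Var(S)/2031² = 194219.98/4124961 = 0.0471.

0.0471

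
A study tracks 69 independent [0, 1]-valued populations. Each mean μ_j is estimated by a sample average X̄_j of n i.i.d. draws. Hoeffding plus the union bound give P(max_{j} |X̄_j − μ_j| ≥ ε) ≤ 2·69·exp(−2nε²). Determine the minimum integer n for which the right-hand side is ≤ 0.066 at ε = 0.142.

190

Need 2·69·exp(−2nε²) ≤ 0.066, i.e. exp(−2nε²) ≤ 0.066/138.
So 2nε² ≥ ln(138/0.066) = 7.645354.
Hence n ≥ 7.645354/(2·0.142²) = 189.579.
The smallest integer n is 190.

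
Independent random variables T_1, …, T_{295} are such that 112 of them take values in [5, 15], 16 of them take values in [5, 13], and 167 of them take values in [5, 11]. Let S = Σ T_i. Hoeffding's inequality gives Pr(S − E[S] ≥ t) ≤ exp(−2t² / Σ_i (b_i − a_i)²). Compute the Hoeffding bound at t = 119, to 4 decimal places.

0.2116

Σ(b_i − a_i)² = 112·10² + 16·8² + 167·6² = 18236.
Exponent = 2·119² / 18236 = 1.55308.
Bound = exp(−1.55308) = 0.21159.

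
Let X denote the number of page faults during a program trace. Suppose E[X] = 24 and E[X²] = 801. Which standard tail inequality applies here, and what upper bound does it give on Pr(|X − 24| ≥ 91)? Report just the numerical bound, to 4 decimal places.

The first two moments determine the variance, so Chebyshev's inequality is the sharpest standard bound available.
Var(X) = E[X²] − (E[X])² = 801 − 576 = 225.
Chebyshev's inequality: Pr(|X − μ| ≥ t) ≤ Var(X)/t² = 225/8281 = 0.0272.

0.0272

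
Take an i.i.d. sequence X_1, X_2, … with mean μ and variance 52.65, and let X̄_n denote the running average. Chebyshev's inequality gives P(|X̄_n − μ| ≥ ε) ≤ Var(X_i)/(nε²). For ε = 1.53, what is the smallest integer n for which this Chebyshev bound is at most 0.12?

Require 52.65/(n·1.53²) ≤ 0.12, i.e. n ≥ 52.65/(0.12·1.53²) = 187.428.
The smallest integer n is 188.

188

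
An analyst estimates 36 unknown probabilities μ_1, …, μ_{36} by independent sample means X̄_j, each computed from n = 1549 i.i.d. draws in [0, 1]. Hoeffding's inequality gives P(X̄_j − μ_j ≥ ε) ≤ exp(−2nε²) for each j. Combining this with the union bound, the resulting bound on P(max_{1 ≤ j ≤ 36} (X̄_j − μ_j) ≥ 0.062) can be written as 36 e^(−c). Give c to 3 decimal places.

Union bound over the 36 events: P(max_{1 ≤ j ≤ 36} (X̄_j − μ_j) ≥ 0.062) ≤ 36·exp(−2nε²) = 36 exp(−2·1549·0.062²).
So c = 2·1549·0.062² = 11.9087.

11.909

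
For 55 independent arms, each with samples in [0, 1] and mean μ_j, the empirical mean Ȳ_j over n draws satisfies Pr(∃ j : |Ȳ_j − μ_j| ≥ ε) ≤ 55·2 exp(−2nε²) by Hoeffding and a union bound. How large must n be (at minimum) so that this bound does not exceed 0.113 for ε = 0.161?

133

Need 2·55·exp(−2nε²) ≤ 0.113, i.e. exp(−2nε²) ≤ 0.113/110.
So 2nε² ≥ ln(110/0.113) = 6.880848.
Hence n ≥ 6.880848/(2·0.161²) = 132.727.
The smallest integer n is 133.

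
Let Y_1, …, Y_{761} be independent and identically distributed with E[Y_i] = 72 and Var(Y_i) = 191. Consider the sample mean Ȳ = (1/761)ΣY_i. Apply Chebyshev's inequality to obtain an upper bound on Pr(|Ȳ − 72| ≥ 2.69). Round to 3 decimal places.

0.035

Var(Ȳ) = Var(Y_i)/n = 191/761 = 0.25099.
Chebyshev: Pr(|Ȳ − 72| ≥ 2.69) ≤ Var(Ȳ)/(2.69)² = 191/(761·2.69²) = 0.0347.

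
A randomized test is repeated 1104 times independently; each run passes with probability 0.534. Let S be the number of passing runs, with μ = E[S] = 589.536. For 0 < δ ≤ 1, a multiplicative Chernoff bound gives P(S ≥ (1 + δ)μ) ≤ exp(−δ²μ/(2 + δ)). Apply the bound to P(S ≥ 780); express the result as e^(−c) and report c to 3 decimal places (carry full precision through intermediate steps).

26.488

Write 780 = (1 + δ)μ, so δ = 780/589.536 − 1 = 0.3230744…
Then the exponent is δ²μ/(2 + δ) = (780 − μ)² / (μ·(2 + δ)) = 26.488194.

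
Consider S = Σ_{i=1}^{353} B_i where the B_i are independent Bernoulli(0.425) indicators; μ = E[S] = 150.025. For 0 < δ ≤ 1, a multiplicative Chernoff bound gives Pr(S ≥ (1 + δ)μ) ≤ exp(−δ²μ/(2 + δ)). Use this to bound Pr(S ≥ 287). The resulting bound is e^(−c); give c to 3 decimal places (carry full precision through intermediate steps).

Write 287 = (1 + δ)μ, so δ = 287/150.025 − 1 = 0.9130145…
Then the exponent is δ²μ/(2 + δ) = (287 − μ)² / (μ·(2 + δ)) = 42.931527.

42.932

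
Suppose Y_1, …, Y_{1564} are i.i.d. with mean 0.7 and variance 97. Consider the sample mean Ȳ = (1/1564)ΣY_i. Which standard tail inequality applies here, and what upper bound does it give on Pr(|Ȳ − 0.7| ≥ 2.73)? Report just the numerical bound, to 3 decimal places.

0.008

With mean and variance of each term known, Chebyshev's inequality bounds the deviation of the sum (or sample mean).
Var(Ȳ) = Var(Y_i)/n = 97/1564 = 0.06202.
Chebyshev: Pr(|Ȳ − 0.7| ≥ 2.73) ≤ Var(Ȳ)/(2.73)² = 97/(1564·2.73²) = 0.0083.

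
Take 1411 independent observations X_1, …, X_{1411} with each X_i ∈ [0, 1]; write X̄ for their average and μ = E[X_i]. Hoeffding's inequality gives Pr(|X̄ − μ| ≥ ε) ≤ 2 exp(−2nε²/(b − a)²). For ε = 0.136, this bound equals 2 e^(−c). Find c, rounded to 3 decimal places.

c = 2nε²/(b − a)² = 2·1411·0.136² / 1² = 52.1957.

52.196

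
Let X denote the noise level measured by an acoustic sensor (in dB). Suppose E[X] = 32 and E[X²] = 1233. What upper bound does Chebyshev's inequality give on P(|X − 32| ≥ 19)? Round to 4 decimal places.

0.5789

Var(X) = E[X²] − (E[X])² = 1233 − 1024 = 209.
Chebyshev's inequality: P(|X − μ| ≥ t) ≤ Var(X)/t² = 209/361 = 0.5789.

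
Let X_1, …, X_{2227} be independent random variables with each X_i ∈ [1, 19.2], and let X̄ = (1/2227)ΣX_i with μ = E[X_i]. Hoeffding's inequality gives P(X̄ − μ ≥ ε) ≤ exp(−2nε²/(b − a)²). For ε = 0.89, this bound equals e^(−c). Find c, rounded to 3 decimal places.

10.651

c = 2nε²/(b − a)² = 2·2227·0.89² / 18.2² = 10.6509.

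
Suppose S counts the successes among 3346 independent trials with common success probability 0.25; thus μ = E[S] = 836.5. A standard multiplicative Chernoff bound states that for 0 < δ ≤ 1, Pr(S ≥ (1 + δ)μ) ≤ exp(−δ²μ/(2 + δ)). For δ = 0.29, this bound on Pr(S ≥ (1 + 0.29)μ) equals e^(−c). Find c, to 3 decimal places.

30.720

c = δ²μ/(2 + δ) = 0.29²·836.5/(2 + 0.29) = 30.7204.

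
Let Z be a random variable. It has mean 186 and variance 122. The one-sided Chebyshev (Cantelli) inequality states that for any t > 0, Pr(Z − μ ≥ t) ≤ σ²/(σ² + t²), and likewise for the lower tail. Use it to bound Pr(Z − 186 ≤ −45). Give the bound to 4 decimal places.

Here σ² = 122 and t = 45, so σ² + t² = 2147.
Cantelli's bound: 122/2147 = 0.0568.

0.0568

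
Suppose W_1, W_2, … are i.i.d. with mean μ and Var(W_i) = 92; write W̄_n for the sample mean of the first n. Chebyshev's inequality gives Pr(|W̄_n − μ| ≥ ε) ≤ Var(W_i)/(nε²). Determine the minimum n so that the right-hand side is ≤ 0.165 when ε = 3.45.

47

Require 92/(n·3.45²) ≤ 0.165, i.e. n ≥ 92/(0.165·3.45²) = 46.845.
The smallest integer n is 47.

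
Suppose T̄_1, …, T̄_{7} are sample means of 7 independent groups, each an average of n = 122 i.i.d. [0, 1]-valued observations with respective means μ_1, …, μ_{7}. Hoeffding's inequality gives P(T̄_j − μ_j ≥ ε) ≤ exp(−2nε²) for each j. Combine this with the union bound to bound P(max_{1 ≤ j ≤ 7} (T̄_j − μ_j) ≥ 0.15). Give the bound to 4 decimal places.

Per-experiment Hoeffding bound: exp(−2·122·0.15²) = exp(−5.49000) = 0.0041278.
Union bound over 7 events: 7·0.0041278 = 0.02889.

0.0289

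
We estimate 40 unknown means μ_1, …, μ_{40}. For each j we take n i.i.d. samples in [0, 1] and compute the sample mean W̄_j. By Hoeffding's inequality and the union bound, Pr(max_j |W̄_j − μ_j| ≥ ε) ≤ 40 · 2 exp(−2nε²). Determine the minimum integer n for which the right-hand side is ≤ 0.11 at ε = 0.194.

88

Need 2·40·exp(−2nε²) ≤ 0.11, i.e. exp(−2nε²) ≤ 0.11/80.
So 2nε² ≥ ln(80/0.11) = 6.589302.
Hence n ≥ 6.589302/(2·0.194²) = 87.540.
The smallest integer n is 88.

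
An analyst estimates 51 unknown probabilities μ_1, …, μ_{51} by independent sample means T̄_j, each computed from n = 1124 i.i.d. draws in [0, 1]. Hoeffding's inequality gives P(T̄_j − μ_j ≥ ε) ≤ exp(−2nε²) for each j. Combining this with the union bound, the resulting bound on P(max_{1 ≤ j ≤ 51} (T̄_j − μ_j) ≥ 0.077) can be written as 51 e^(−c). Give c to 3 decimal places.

Union bound over the 51 events: P(max_{1 ≤ j ≤ 51} (T̄_j − μ_j) ≥ 0.077) ≤ 51·exp(−2nε²) = 51 exp(−2·1124·0.077²).
So c = 2·1124·0.077² = 13.3284.

13.328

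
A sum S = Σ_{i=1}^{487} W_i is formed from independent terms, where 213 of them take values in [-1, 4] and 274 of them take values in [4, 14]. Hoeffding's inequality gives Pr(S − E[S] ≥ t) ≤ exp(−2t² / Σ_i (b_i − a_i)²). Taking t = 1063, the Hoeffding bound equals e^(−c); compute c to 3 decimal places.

69.058

Σ(b_i − a_i)² = 213·5² + 274·10² = 32725.
c = 2t² / 32725 = 2·1063² / 32725 = 69.0585.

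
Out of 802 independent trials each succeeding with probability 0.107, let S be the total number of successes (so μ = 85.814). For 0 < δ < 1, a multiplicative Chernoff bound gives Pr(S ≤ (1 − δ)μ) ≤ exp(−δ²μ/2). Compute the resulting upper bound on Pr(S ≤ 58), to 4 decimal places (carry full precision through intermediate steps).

0.0110

Write 58 = (1 − δ)μ, so δ = 1 − 58/85.814 = 0.3241196…
Then the exponent is δ²μ/2 = (μ − 58)²/(2μ) = 4.507531.
Bound = exp(−4.507531) = 0.01103.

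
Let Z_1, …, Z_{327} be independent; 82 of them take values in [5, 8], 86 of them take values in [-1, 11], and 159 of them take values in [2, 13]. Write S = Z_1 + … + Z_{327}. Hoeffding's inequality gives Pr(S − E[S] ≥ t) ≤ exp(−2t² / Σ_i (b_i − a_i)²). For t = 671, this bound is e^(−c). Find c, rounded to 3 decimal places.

27.826

Σ(b_i − a_i)² = 82·3² + 86·12² + 159·11² = 32361.
c = 2t² / 32361 = 2·671² / 32361 = 27.8261.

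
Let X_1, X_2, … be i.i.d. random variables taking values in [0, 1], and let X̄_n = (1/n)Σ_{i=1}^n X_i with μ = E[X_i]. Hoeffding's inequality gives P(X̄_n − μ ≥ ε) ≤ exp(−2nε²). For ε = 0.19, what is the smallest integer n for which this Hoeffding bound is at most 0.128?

Require exp(−2nε²) ≤ 0.128, i.e. 2nε² ≥ ln(1/0.128) = 2.055725.
So n ≥ 2.055725 / (2·0.19²) = 28.473.
The smallest integer n is 29.

29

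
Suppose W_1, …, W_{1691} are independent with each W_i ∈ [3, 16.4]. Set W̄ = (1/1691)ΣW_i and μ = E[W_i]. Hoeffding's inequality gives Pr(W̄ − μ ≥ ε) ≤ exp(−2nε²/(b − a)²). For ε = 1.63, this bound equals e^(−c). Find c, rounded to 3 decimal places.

50.043

c = 2nε²/(b − a)² = 2·1691·1.63² / 13.4² = 50.0425.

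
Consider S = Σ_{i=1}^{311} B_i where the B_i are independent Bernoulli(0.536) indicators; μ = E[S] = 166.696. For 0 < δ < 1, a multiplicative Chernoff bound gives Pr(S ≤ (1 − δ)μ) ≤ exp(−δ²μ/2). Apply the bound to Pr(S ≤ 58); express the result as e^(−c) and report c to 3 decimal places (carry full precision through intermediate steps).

35.438

Write 58 = (1 − δ)μ, so δ = 1 − 58/166.696 = 0.6520612…
Then the exponent is δ²μ/2 = (μ − 58)²/(2μ) = 35.438224.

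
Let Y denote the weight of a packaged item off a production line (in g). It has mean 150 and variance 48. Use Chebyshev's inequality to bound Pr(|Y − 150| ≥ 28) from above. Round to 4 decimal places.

Chebyshev: Pr(|Y − μ| ≥ t) ≤ Var(Y)/t².
Bound = 48 / 784 = 0.0612.

0.0612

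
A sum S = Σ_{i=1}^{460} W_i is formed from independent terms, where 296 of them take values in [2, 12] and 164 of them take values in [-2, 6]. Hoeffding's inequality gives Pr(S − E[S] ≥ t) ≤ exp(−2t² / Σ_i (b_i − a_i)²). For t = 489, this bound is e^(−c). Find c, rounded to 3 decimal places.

Σ(b_i − a_i)² = 296·10² + 164·8² = 40096.
c = 2t² / 40096 = 2·489² / 40096 = 11.9274.

11.927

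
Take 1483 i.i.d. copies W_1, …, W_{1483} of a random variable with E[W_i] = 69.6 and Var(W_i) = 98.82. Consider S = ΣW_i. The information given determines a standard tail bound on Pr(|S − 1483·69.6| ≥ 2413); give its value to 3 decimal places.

0.025

With mean and variance of each term known, Chebyshev's inequality bounds the deviation of the sum (or sample mean).
Var(S) = n·Var(W_i) = 1483·98.82 = 146550.06.
Chebyshev: Pr(|S − 1483·69.6| ≥ 2413) ≤ Var(S)/2413² = 146550.06/5822569 = 0.0252.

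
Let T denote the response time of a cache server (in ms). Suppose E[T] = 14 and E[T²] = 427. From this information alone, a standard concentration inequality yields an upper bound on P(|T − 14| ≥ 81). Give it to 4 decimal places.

0.0352

The first two moments determine the variance, so Chebyshev's inequality is the sharpest standard bound available.
Var(T) = E[T²] − (E[T])² = 427 − 196 = 231.
Chebyshev's inequality: P(|T − μ| ≥ t) ≤ Var(T)/t² = 231/6561 = 0.0352.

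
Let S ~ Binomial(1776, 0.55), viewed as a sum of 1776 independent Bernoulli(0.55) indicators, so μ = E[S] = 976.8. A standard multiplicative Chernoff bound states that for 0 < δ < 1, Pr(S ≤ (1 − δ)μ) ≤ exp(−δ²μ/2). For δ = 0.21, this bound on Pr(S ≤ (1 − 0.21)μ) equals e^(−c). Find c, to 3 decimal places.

21.538

c = δ²μ/2 = 0.21²·976.8/2 = 21.5384.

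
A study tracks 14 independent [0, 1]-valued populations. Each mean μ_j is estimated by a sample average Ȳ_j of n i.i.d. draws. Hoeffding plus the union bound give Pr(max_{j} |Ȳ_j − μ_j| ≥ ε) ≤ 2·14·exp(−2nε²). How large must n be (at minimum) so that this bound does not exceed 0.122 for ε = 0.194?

73

Need 2·14·exp(−2nε²) ≤ 0.122, i.e. exp(−2nε²) ≤ 0.122/28.
So 2nε² ≥ ln(28/0.122) = 5.435939.
Hence n ≥ 5.435939/(2·0.194²) = 72.217.
The smallest integer n is 73.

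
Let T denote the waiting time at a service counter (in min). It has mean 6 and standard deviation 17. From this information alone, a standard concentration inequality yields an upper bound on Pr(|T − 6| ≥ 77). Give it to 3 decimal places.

Mean and variance are known, so Chebyshev's inequality applies.
Chebyshev: Pr(|T − μ| ≥ t) ≤ Var(T)/t².
Var(T) = σ² = 17² = 289.
Bound = 289 / 5929 = 0.0487.

0.049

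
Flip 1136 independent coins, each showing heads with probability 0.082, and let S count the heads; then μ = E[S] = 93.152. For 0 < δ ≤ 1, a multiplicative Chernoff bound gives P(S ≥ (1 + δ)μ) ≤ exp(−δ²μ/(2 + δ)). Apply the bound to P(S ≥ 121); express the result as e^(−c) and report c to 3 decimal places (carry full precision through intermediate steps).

Write 121 = (1 + δ)μ, so δ = 121/93.152 − 1 = 0.2989523…
Then the exponent is δ²μ/(2 + δ) = (121 − μ)² / (μ·(2 + δ)) = 3.621312.

3.621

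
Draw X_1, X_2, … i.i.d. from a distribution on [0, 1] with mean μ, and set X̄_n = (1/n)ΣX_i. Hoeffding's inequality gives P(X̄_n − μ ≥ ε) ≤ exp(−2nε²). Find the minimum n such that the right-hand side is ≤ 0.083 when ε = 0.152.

54

Require exp(−2nε²) ≤ 0.083, i.e. 2nε² ≥ ln(1/0.083) = 2.488915.
So n ≥ 2.488915 / (2·0.152²) = 53.863.
The smallest integer n is 54.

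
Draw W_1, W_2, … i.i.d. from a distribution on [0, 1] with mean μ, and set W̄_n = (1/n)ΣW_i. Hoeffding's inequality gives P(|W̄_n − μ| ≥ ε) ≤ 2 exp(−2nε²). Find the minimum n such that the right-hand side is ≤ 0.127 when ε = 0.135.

Require 2·exp(−2nε²) ≤ 0.127, i.e. 2nε² ≥ ln(2/0.127) = 2.756715.
So n ≥ 2.756715 / (2·0.135²) = 75.630.
The smallest integer n is 76.

76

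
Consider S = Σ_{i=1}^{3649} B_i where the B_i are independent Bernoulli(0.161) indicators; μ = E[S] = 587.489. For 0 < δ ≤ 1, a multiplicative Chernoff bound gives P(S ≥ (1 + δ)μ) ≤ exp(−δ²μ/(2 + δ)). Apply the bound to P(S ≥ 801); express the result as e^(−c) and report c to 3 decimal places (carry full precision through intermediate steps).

Write 801 = (1 + δ)μ, so δ = 801/587.489 − 1 = 0.3634298…
Then the exponent is δ²μ/(2 + δ) = (801 − μ)² / (μ·(2 + δ)) = 32.832055.

32.832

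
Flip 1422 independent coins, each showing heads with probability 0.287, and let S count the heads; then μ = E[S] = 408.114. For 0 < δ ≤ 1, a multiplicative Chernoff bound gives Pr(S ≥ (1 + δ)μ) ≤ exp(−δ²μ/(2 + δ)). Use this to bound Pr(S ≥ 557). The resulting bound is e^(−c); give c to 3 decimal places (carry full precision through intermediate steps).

Write 557 = (1 + δ)μ, so δ = 557/408.114 − 1 = 0.3648147…
Then the exponent is δ²μ/(2 + δ) = (557 − μ)² / (μ·(2 + δ)) = 22.968314.

22.968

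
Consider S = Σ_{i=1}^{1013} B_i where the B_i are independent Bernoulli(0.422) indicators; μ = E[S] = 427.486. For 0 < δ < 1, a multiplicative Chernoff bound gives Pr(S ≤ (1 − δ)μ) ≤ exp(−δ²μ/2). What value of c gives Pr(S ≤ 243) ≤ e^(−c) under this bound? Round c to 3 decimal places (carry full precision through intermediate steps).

Write 243 = (1 − δ)μ, so δ = 1 − 243/427.486 = 0.4315603…
Then the exponent is δ²μ/2 = (μ − 243)²/(2μ) = 39.808420.

39.808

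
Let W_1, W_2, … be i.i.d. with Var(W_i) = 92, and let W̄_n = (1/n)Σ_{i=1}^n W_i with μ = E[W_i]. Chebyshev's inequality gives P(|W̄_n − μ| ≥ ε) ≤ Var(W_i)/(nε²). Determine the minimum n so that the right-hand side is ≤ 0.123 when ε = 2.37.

Require 92/(n·2.37²) ≤ 0.123, i.e. n ≥ 92/(0.123·2.37²) = 133.164.
The smallest integer n is 134.

134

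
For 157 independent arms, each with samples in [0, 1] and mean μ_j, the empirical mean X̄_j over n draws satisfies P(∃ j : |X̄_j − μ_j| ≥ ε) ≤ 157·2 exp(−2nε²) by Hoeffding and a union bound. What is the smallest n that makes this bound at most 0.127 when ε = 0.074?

Need 2·157·exp(−2nε²) ≤ 0.127, i.e. exp(−2nε²) ≤ 0.127/314.
So 2nε² ≥ ln(314/0.127) = 7.812961.
Hence n ≥ 7.812961/(2·0.074²) = 713.382.
The smallest integer n is 714.

714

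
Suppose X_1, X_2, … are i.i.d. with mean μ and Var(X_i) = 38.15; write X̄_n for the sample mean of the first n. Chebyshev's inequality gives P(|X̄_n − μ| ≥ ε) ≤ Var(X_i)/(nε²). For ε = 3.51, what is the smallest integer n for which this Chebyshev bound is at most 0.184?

Require 38.15/(n·3.51²) ≤ 0.184, i.e. n ≥ 38.15/(0.184·3.51²) = 16.829.
The smallest integer n is 17.

17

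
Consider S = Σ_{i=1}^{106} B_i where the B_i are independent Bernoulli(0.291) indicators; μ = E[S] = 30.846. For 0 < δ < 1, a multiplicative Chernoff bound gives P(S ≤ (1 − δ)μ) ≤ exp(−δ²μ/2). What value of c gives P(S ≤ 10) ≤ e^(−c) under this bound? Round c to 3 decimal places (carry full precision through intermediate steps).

Write 10 = (1 − δ)μ, so δ = 1 − 10/30.846 = 0.6758089…
Then the exponent is δ²μ/2 = (μ − 10)²/(2μ) = 7.043956.

7.044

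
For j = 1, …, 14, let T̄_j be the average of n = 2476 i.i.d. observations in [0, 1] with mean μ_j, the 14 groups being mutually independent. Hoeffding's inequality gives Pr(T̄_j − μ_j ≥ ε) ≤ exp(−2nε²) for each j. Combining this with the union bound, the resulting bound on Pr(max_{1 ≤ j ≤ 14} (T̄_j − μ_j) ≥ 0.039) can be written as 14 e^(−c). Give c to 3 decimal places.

7.532

Union bound over the 14 events: Pr(max_{1 ≤ j ≤ 14} (T̄_j − μ_j) ≥ 0.039) ≤ 14·exp(−2nε²) = 14 exp(−2·2476·0.039²).
So c = 2·2476·0.039² = 7.5320.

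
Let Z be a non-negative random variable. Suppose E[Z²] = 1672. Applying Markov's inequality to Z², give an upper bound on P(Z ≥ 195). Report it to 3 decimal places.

0.044

Since Z ≥ 0, the event {Z ≥ 195} is the same as {Z² ≥ 38025}.
Markov's inequality applied to Z² gives P(Z² ≥ 38025) ≤ E[Z²]/38025 = 1672/38025 = 0.0440.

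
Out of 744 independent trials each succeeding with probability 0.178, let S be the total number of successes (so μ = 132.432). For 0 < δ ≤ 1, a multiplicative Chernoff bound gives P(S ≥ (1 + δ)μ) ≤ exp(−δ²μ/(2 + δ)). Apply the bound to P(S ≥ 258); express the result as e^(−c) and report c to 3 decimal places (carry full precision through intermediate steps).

Write 258 = (1 + δ)μ, so δ = 258/132.432 − 1 = 0.9481696…
Then the exponent is δ²μ/(2 + δ) = (258 − μ)² / (μ·(2 + δ)) = 40.384299.

40.384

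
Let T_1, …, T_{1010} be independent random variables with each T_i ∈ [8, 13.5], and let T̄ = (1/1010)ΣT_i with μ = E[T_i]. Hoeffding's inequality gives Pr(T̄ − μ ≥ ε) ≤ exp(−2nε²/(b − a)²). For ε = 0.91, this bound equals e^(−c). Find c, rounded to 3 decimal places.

55.298

c = 2nε²/(b − a)² = 2·1010·0.91² / 5.5² = 55.2979.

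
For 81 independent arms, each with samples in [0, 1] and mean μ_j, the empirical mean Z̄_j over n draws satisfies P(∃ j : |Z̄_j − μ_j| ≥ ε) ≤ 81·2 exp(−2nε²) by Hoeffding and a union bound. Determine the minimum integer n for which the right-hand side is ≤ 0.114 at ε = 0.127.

226

Need 2·81·exp(−2nε²) ≤ 0.114, i.e. exp(−2nε²) ≤ 0.114/162.
So 2nε² ≥ ln(162/0.114) = 7.259153.
Hence n ≥ 7.259153/(2·0.127²) = 225.034.
The smallest integer n is 226.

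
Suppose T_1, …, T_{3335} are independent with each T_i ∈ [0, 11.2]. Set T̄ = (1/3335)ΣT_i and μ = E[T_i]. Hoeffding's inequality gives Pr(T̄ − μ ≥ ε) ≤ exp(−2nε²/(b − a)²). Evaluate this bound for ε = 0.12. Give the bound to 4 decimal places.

0.4650

Exponent: 2nε²/(b − a)² = 2·3335·0.12² / 11.2² = 0.76569.
Bound = exp(−0.76569) = 0.46501.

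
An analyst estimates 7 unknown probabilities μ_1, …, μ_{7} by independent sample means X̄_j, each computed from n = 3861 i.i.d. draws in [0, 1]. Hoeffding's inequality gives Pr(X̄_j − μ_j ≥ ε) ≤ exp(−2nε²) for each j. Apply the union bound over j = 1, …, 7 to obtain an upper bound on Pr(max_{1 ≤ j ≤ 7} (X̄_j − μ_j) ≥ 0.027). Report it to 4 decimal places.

Per-experiment Hoeffding bound: exp(−2·3861·0.027²) = exp(−5.62934) = 0.003591.
Union bound over 7 events: 7·0.003591 = 0.02514.

0.0251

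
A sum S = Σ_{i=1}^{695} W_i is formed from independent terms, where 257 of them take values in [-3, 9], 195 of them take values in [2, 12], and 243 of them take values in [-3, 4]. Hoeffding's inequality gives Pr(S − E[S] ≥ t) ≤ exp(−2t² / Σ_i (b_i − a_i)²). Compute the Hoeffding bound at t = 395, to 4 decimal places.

0.0105

Σ(b_i − a_i)² = 257·12² + 195·10² + 243·7² = 68415.
Exponent = 2·395² / 68415 = 4.56113.
Bound = exp(−4.56113) = 0.01045.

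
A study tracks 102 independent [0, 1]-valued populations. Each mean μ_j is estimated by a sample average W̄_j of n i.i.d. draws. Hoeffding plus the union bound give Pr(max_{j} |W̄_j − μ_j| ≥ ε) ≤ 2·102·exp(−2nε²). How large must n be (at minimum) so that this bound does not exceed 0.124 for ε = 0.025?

Need 2·102·exp(−2nε²) ≤ 0.124, i.e. exp(−2nε²) ≤ 0.124/204.
So 2nε² ≥ ln(204/0.124) = 7.405594.
Hence n ≥ 7.405594/(2·0.025²) = 5924.475.
The smallest integer n is 5925.

5925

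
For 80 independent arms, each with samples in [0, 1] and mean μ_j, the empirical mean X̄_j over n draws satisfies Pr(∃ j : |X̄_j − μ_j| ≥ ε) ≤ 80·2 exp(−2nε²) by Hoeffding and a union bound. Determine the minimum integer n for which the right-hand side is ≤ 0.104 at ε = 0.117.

269

Need 2·80·exp(−2nε²) ≤ 0.104, i.e. exp(−2nε²) ≤ 0.104/160.
So 2nε² ≥ ln(160/0.104) = 7.338538.
Hence n ≥ 7.338538/(2·0.117²) = 268.045.
The smallest integer n is 269.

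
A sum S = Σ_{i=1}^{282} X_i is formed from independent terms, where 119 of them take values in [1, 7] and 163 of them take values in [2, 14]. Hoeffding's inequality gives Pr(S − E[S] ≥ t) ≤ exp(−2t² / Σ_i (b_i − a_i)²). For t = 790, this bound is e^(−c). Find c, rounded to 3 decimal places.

Σ(b_i − a_i)² = 119·6² + 163·12² = 27756.
c = 2t² / 27756 = 2·790² / 27756 = 44.9705.

44.970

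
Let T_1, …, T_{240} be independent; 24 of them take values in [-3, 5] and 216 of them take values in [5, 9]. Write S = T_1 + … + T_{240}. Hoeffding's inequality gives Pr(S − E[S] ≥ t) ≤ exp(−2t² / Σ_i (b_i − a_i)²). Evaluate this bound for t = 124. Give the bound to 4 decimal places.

Σ(b_i − a_i)² = 24·8² + 216·4² = 4992.
Exponent = 2·124² / 4992 = 6.16026.
Bound = exp(−6.16026) = 0.00211.

0.0021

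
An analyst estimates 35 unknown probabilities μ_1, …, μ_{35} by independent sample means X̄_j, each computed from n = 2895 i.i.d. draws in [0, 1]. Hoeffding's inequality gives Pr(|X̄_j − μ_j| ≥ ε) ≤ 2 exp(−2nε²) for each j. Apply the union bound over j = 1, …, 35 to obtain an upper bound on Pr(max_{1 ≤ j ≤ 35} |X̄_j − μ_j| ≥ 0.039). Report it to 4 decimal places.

0.0105

Per-experiment Hoeffding bound: 2·exp(−2·2895·0.039²) = 2·exp(−8.80659) = 0.00029949.
Union bound over 35 events: 35·0.00029949 = 0.01048.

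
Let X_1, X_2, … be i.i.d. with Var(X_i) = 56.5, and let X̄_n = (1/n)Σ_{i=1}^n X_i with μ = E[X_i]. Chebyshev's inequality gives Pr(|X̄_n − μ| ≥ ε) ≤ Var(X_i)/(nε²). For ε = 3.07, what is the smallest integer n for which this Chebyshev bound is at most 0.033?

182

Require 56.5/(n·3.07²) ≤ 0.033, i.e. n ≥ 56.5/(0.033·3.07²) = 181.659.
The smallest integer n is 182.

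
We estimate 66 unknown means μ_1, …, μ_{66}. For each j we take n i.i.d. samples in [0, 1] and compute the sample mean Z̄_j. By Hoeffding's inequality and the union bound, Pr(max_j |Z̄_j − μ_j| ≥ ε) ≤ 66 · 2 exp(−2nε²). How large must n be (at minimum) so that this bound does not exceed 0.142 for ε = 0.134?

191

Need 2·66·exp(−2nε²) ≤ 0.142, i.e. exp(−2nε²) ≤ 0.142/132.
So 2nε² ≥ ln(132/0.142) = 6.834730.
Hence n ≥ 6.834730/(2·0.134²) = 190.319.
The smallest integer n is 191.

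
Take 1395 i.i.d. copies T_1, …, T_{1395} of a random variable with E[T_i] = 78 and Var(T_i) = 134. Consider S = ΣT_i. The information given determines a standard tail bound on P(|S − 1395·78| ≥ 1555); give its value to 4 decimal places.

0.0773

With mean and variance of each term known, Chebyshev's inequality bounds the deviation of the sum (or sample mean).
Var(S) = n·Var(T_i) = 1395·134 = 186930.
Chebyshev: P(|S − 1395·78| ≥ 1555) ≤ Var(S)/1555² = 186930/2418025 = 0.0773.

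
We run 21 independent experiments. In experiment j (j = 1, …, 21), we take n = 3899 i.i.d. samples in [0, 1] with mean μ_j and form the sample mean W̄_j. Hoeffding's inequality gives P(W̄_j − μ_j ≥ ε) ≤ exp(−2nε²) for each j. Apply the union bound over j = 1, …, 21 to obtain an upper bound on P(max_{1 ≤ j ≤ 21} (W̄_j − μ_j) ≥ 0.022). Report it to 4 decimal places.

0.4820

Per-experiment Hoeffding bound: exp(−2·3899·0.022²) = exp(−3.77423) = 0.022955.
Union bound over 21 events: 21·0.022955 = 0.48205.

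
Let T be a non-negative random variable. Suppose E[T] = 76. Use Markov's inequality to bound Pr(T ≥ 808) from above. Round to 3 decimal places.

Markov's inequality: for a non-negative random variable, Pr(T ≥ a) ≤ E[T]/a.
Here E[T] = 76 and a = 808, so the bound is 76/808 = 0.0941.

0.094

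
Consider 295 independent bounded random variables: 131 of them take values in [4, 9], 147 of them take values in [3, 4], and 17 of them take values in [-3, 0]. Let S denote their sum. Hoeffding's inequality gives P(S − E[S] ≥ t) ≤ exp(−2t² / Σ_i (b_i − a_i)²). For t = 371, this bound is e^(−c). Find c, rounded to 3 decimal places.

Σ(b_i − a_i)² = 131·5² + 147·1² + 17·3² = 3575.
c = 2t² / 3575 = 2·371² / 3575 = 77.0020.

77.002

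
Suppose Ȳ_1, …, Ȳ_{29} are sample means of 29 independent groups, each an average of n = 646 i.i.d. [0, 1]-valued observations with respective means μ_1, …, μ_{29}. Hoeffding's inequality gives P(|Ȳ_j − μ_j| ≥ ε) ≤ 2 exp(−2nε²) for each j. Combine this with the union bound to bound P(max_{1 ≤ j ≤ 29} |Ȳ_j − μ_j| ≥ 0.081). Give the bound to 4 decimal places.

0.0121

Per-experiment Hoeffding bound: 2·exp(−2·646·0.081²) = 2·exp(−8.47681) = 0.00041648.
Union bound over 29 events: 29·0.00041648 = 0.01208.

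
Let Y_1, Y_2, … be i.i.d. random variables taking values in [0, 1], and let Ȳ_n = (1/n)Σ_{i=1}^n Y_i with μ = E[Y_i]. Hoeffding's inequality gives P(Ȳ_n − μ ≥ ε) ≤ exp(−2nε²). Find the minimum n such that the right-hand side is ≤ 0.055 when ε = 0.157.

59

Require exp(−2nε²) ≤ 0.055, i.e. 2nε² ≥ ln(1/0.055) = 2.900422.
So n ≥ 2.900422 / (2·0.157²) = 58.834.
The smallest integer n is 59.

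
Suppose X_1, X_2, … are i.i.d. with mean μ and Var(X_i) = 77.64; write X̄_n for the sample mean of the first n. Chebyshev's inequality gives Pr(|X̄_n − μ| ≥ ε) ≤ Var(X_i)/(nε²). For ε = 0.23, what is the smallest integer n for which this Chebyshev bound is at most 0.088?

16679

Require 77.64/(n·0.23²) ≤ 0.088, i.e. n ≥ 77.64/(0.088·0.23²) = 16678.123.
The smallest integer n is 16679.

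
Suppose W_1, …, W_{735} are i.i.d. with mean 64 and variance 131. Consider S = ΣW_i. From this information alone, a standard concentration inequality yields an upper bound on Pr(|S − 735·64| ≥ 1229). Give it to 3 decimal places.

0.064

With mean and variance of each term known, Chebyshev's inequality bounds the deviation of the sum (or sample mean).
Var(S) = n·Var(W_i) = 735·131 = 96285.
Chebyshev: Pr(|S − 735·64| ≥ 1229) ≤ Var(S)/1229² = 96285/1510441 = 0.0637.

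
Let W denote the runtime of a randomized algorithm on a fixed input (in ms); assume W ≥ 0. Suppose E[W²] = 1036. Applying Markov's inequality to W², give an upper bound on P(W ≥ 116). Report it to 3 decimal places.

Since W ≥ 0, the event {W ≥ 116} is the same as {W² ≥ 13456}.
Markov's inequality applied to W² gives P(W² ≥ 13456) ≤ E[W²]/13456 = 1036/13456 = 0.0770.

0.077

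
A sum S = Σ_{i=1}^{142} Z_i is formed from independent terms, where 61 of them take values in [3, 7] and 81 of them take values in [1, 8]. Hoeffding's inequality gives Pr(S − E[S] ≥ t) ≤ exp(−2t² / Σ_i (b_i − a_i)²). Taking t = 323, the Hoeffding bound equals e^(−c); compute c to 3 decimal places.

42.196

Σ(b_i − a_i)² = 61·4² + 81·7² = 4945.
c = 2t² / 4945 = 2·323² / 4945 = 42.1958.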